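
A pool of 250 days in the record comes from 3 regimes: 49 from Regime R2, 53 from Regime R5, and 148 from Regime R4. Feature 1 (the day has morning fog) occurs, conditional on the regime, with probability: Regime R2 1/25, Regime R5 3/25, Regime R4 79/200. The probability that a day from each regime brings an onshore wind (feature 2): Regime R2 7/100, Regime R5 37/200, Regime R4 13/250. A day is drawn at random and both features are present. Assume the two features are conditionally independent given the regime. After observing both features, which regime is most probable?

Regime R4

Prior × likelihood for each hypothesis:
  Regime R2: 0.196 × 0.04 × 0.07 = 0.0005488
  Regime R5: 0.212 × 0.12 × 0.185 = 0.0047064
  Regime R4: 0.592 × 0.395 × 0.052 = 0.01215968
Sum = 0.01741488.
Largest term belongs to Regime R4, so Regime R4 is most probable.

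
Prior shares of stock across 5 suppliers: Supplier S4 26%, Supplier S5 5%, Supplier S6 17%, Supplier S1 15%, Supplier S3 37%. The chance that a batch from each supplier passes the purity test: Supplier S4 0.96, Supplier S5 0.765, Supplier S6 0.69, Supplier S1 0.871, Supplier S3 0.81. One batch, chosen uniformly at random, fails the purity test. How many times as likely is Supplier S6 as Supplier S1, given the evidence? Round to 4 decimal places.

Taking complements, P(off-spec | each) = Supplier S4 0.04, Supplier S5 0.235, Supplier S6 0.31, Supplier S1 0.129, Supplier S3 0.19.
By Bayes' rule, posterior ∝ prior × likelihood:
  Supplier S4: 0.26 × 0.04 = 0.0104
  Supplier S5: 0.05 × 0.235 = 0.01175
  Supplier S6: 0.17 × 0.31 = 0.0527
  Supplier S1: 0.15 × 0.129 = 0.01935
  Supplier S3: 0.37 × 0.19 = 0.0703
Normalizing constant = 0.1645.
The ratio is 0.0527 / 0.01935 (the normalizer cancels) = 2.7235.

2.7235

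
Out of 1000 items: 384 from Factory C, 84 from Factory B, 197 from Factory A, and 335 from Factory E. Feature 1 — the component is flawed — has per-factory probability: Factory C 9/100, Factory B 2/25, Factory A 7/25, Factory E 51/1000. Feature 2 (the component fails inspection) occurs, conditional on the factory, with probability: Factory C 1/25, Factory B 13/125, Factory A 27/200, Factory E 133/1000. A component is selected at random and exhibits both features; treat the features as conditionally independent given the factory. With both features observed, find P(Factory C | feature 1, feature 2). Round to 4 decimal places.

0.1172

By Bayes' rule, posterior ∝ prior × likelihood:
  Factory C: 0.384 × 0.09 × 0.04 = 0.0013824
  Factory B: 0.084 × 0.08 × 0.104 = 0.00069888
  Factory A: 0.197 × 0.28 × 0.135 = 0.0074466
  Factory E: 0.335 × 0.051 × 0.133 = 0.002272305
Normalizing constant = 0.011800185.
P(Factory C | evidence) = 0.0013824 / 0.011800185 ≈ 0.1172.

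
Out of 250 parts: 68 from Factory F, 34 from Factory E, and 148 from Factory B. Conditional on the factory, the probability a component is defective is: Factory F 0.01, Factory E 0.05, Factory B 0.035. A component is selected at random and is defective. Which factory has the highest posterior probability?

Unnormalized posteriors (prior × likelihood):
  Factory F: 0.272 × 0.01 = 0.00272
  Factory E: 0.136 × 0.05 = 0.0068
  Factory B: 0.592 × 0.035 = 0.02072
Sum = 0.03024.
Largest term belongs to Factory B, so Factory B is most probable.

Factory B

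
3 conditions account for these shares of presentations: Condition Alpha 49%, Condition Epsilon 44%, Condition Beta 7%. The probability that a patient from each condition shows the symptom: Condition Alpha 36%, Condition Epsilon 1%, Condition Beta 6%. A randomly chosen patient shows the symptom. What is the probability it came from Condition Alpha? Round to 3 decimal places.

0.954

Prior × likelihood for each hypothesis:
  Condition Alpha: 0.49 × 0.36 = 0.1764
  Condition Epsilon: 0.44 × 0.01 = 0.0044
  Condition Beta: 0.07 × 0.06 = 0.0042
Total = 0.185.
P(Condition Alpha | evidence) = 0.1764 / 0.185 ≈ 0.954.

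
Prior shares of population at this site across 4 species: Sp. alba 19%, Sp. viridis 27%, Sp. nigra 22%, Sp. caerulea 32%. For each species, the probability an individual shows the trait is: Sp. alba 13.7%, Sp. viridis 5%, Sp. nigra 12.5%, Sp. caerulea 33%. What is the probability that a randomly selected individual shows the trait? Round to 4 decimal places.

0.1726

Prior × likelihood for each hypothesis:
  Sp. alba: 0.19 × 0.137 = 0.02603
  Sp. viridis: 0.27 × 0.05 = 0.0135
  Sp. nigra: 0.22 × 0.125 = 0.0275
  Sp. caerulea: 0.32 × 0.33 = 0.1056
P(trait) = 0.02603 + 0.0135 + 0.0275 + 0.1056 = 0.17263 → 0.1726.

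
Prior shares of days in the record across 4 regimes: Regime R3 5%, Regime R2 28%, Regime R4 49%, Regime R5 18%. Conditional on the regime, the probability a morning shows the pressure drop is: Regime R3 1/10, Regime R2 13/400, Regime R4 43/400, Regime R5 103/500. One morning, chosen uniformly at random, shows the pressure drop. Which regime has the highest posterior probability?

Regime R4

Compute prior × likelihood for every hypothesis:
  Regime R3: 0.05 × 0.1 = 0.005
  Regime R2: 0.28 × 0.0325 = 0.0091
  Regime R4: 0.49 × 0.1075 = 0.052675
  Regime R5: 0.18 × 0.206 = 0.03708
Total = 0.103855.
Largest term belongs to Regime R4, so Regime R4 is most probable.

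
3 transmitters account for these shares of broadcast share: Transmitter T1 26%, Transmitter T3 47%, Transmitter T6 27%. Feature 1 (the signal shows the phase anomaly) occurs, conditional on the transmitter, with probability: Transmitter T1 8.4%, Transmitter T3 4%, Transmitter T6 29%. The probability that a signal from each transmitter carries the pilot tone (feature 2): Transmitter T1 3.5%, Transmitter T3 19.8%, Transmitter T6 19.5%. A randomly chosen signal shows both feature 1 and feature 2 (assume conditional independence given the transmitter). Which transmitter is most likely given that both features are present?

Transmitter T6

Compute prior × likelihood for every hypothesis:
  Transmitter T1: 0.26 × 0.084 × 0.035 = 0.0007644
  Transmitter T3: 0.47 × 0.04 × 0.198 = 0.0037224
  Transmitter T6: 0.27 × 0.29 × 0.195 = 0.0152685
Sum = 0.0197553.
Largest term belongs to Transmitter T6, so Transmitter T6 is most probable.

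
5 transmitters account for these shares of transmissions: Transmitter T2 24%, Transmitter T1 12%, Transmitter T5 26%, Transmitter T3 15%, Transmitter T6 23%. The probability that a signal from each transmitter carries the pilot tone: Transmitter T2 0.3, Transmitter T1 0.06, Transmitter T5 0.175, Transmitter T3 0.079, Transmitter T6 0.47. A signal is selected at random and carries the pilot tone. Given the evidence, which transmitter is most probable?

Compute prior × likelihood for every hypothesis:
  Transmitter T2: 0.24 × 0.3 = 0.072
  Transmitter T1: 0.12 × 0.06 = 0.0072
  Transmitter T5: 0.26 × 0.175 = 0.0455
  Transmitter T3: 0.15 × 0.079 = 0.01185
  Transmitter T6: 0.23 × 0.47 = 0.1081
Total = 0.24465.
Largest term belongs to Transmitter T6, so Transmitter T6 is most probable.

Transmitter T6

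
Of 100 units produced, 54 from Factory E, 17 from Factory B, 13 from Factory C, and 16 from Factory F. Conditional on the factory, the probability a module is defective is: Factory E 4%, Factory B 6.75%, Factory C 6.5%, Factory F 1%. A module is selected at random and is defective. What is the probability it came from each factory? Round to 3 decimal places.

Factory E 0.501, Factory B 0.266, Factory C 0.196, Factory F 0.037

Prior × likelihood for each hypothesis:
  Factory E: 0.54 × 0.04 = 0.0216
  Factory B: 0.17 × 0.0675 = 0.011475
  Factory C: 0.13 × 0.065 = 0.00845
  Factory F: 0.16 × 0.01 = 0.0016
Normalizing constant = 0.043125.
P(Factory E | defective) = 0.0216/0.043125 ≈ 0.501
P(Factory B | defective) = 0.011475/0.043125 ≈ 0.266
P(Factory C | defective) = 0.00845/0.043125 ≈ 0.196
P(Factory F | defective) = 0.0016/0.043125 ≈ 0.037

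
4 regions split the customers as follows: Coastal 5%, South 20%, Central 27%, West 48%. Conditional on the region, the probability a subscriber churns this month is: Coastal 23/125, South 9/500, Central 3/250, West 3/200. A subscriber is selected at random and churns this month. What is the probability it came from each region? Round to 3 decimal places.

Coastal 0.396, South 0.155, Central 0.139, West 0.310

Compute prior × likelihood for every hypothesis:
  Coastal: 0.05 × 0.184 = 0.0092
  South: 0.2 × 0.018 = 0.0036
  Central: 0.27 × 0.012 = 0.00324
  West: 0.48 × 0.015 = 0.0072
Sum = 0.02324.
P(Coastal | churn) = 0.0092/0.02324 ≈ 0.396
P(South | churn) = 0.0036/0.02324 ≈ 0.155
P(Central | churn) = 0.00324/0.02324 ≈ 0.139
P(West | churn) = 0.0072/0.02324 ≈ 0.310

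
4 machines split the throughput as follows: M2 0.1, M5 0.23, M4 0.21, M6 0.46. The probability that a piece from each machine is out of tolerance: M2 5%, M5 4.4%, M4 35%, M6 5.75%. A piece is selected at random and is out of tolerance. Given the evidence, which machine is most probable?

M4

Compute prior × likelihood for every hypothesis:
  M2: 0.1 × 0.05 = 0.005
  M5: 0.23 × 0.044 = 0.01012
  M4: 0.21 × 0.35 = 0.0735
  M6: 0.46 × 0.0575 = 0.02645
Normalizing constant = 0.11507.
Largest term belongs to M4, so M4 is most probable.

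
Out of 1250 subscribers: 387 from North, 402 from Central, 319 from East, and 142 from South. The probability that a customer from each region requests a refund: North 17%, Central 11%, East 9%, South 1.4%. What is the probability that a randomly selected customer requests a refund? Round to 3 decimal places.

0.113

Prior × likelihood for each hypothesis:
  North: 0.3096 × 0.17 = 0.052632
  Central: 0.3216 × 0.11 = 0.035376
  East: 0.2552 × 0.09 = 0.022968
  South: 0.1136 × 0.014 = 0.0015904
P(refund) = 0.052632 + 0.035376 + 0.022968 + 0.0015904 = 0.1125664 → 0.113.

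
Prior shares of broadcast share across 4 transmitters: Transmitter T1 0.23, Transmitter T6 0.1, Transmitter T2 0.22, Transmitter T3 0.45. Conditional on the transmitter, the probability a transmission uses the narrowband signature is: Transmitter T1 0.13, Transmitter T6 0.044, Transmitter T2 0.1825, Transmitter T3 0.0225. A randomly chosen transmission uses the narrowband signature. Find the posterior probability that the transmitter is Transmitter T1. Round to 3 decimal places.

Prior × likelihood for each hypothesis:
  Transmitter T1: 0.23 × 0.13 = 0.0299
  Transmitter T6: 0.1 × 0.044 = 0.0044
  Transmitter T2: 0.22 × 0.1825 = 0.04015
  Transmitter T3: 0.45 × 0.0225 = 0.010125
Total = 0.084575.
P(Transmitter T1 | evidence) = 0.0299 / 0.084575 ≈ 0.354.

0.354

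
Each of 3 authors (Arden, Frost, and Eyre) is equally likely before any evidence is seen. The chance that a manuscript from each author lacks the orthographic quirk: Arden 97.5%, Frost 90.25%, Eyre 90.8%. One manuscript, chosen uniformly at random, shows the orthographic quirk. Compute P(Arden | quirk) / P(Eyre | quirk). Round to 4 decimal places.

Taking complements, P(quirk | each) = Arden 0.025, Frost 0.0975, Eyre 0.092.
With a uniform prior (1/3 each), posterior ∝ likelihood:
  Arden: 0.025
  Frost: 0.0975
  Eyre: 0.092
Total = 0.2145.
The ratio is 0.025 / 0.092 (the normalizer cancels) = 0.2717.

0.2717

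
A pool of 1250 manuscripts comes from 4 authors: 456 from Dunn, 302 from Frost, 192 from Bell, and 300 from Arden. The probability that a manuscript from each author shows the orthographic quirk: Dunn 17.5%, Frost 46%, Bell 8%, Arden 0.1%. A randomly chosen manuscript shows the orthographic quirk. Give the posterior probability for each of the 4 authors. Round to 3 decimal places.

Dunn 0.340, Frost 0.593, Bell 0.066, Arden 0.001

Prior × likelihood for each hypothesis:
  Dunn: 0.3648 × 0.175 = 0.06384
  Frost: 0.2416 × 0.46 = 0.111136
  Bell: 0.1536 × 0.08 = 0.012288
  Arden: 0.24 × 0.001 = 0.00024
Normalizing constant = 0.187504.
P(Dunn | quirk) = 0.06384/0.187504 ≈ 0.340
P(Frost | quirk) = 0.111136/0.187504 ≈ 0.593
P(Bell | quirk) = 0.012288/0.187504 ≈ 0.066
P(Arden | quirk) = 0.00024/0.187504 ≈ 0.001
(Check: 0.340+0.593+0.066+0.001 = 1.000.)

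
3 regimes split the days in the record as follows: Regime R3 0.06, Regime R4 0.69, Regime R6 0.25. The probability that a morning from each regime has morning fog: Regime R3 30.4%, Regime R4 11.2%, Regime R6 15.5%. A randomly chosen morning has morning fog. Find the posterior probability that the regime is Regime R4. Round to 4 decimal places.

0.5756

By Bayes' rule, posterior ∝ prior × likelihood:
  Regime R3: 0.06 × 0.304 = 0.01824
  Regime R4: 0.69 × 0.112 = 0.07728
  Regime R6: 0.25 × 0.155 = 0.03875
Normalizing constant = 0.13427.
P(Regime R4 | evidence) = 0.07728 / 0.13427 ≈ 0.5756.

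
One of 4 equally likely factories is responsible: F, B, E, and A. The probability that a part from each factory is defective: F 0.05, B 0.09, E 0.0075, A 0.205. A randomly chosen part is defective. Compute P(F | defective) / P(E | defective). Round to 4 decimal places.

With a uniform prior (1/4 each), posterior ∝ likelihood:
  F: 0.05
  B: 0.09
  E: 0.0075
  A: 0.205
Sum = 0.3525.
The ratio is 0.05 / 0.0075 (the normalizer cancels) = 6.6667.

6.6667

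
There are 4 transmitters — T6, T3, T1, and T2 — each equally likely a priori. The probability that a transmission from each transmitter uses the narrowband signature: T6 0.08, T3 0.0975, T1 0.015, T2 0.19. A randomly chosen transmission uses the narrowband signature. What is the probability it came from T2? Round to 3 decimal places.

Since the prior is uniform, the posterior is proportional to the likelihood:
  T6: 0.08
  T3: 0.0975
  T1: 0.015
  T2: 0.19
Sum = 0.3825.
P(T2 | evidence) = 0.19 / 0.3825 ≈ 0.497.

0.497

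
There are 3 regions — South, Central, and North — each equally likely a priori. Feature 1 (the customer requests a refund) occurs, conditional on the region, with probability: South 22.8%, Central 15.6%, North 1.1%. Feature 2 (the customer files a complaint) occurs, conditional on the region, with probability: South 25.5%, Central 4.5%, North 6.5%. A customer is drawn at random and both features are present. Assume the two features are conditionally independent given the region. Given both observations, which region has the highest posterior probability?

South

With a uniform prior (1/3 each), posterior ∝ likelihood:
  South: 0.228 × 0.255 = 0.05814
  Central: 0.156 × 0.045 = 0.00702
  North: 0.011 × 0.065 = 0.000715
Total = 0.065875.
Largest term belongs to South, so South is most probable.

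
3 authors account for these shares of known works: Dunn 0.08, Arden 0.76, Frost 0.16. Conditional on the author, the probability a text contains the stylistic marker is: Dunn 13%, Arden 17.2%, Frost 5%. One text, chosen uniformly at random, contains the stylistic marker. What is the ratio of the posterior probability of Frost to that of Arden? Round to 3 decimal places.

0.061

Compute prior × likelihood for every hypothesis:
  Dunn: 0.08 × 0.13 = 0.0104
  Arden: 0.76 × 0.172 = 0.13072
  Frost: 0.16 × 0.05 = 0.008
Sum = 0.14912.
The ratio is 0.008 / 0.13072 (the normalizer cancels) = 0.061.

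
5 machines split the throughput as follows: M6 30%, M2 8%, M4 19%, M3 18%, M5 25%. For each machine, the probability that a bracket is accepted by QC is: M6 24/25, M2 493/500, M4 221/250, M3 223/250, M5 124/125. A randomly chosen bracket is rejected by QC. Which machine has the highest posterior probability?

Taking complements, P(rejected | each) = M6 0.04, M2 0.014, M4 0.116, M3 0.108, M5 0.008.
Unnormalized posteriors (prior × likelihood):
  M6: 0.3 × 0.04 = 0.012
  M2: 0.08 × 0.014 = 0.00112
  M4: 0.19 × 0.116 = 0.02204
  M3: 0.18 × 0.108 = 0.01944
  M5: 0.25 × 0.008 = 0.002
Sum = 0.0566.
Largest term belongs to M4, so M4 is most probable.

M4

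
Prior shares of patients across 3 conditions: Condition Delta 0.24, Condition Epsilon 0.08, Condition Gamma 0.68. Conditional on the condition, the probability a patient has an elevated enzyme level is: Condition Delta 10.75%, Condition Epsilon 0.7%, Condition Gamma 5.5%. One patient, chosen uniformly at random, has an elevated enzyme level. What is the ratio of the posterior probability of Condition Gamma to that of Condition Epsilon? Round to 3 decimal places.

66.786

Compute prior × likelihood for every hypothesis:
  Condition Delta: 0.24 × 0.1075 = 0.0258
  Condition Epsilon: 0.08 × 0.007 = 0.00056
  Condition Gamma: 0.68 × 0.055 = 0.0374
Total = 0.06376.
The ratio is 0.0374 / 0.00056 (the normalizer cancels) = 66.786.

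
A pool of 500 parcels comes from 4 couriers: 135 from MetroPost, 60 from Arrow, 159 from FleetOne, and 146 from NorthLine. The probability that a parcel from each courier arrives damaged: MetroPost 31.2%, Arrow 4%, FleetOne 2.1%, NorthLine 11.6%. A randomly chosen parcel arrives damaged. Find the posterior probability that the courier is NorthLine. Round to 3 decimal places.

By Bayes' rule, posterior ∝ prior × likelihood:
  MetroPost: 0.27 × 0.312 = 0.08424
  Arrow: 0.12 × 0.04 = 0.0048
  FleetOne: 0.318 × 0.021 = 0.006678
  NorthLine: 0.292 × 0.116 = 0.033872
Normalizing constant = 0.12959.
P(NorthLine | evidence) = 0.033872 / 0.12959 ≈ 0.261.

0.261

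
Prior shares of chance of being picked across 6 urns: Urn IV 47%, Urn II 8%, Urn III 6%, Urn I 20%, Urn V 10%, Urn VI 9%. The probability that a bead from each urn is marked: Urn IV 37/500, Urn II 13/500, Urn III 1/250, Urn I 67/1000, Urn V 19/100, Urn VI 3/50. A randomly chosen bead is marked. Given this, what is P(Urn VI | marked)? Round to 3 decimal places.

By Bayes' rule, posterior ∝ prior × likelihood:
  Urn IV: 0.47 × 0.074 = 0.03478
  Urn II: 0.08 × 0.026 = 0.00208
  Urn III: 0.06 × 0.004 = 0.00024
  Urn I: 0.2 × 0.067 = 0.0134
  Urn V: 0.1 × 0.19 = 0.019
  Urn VI: 0.09 × 0.06 = 0.0054
Total = 0.0749.
P(Urn VI | evidence) = 0.0054 / 0.0749 ≈ 0.072.

0.072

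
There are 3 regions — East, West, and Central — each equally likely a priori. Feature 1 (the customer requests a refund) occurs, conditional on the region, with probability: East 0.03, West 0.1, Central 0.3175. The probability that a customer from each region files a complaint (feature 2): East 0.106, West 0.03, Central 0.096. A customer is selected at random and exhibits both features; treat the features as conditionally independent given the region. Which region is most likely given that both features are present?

With a uniform prior (1/3 each), posterior ∝ likelihood:
  East: 0.03 × 0.106 = 0.00318
  West: 0.1 × 0.03 = 0.003
  Central: 0.3175 × 0.096 = 0.03048
Sum = 0.03666.
Largest term belongs to Central, so Central is most probable.

Central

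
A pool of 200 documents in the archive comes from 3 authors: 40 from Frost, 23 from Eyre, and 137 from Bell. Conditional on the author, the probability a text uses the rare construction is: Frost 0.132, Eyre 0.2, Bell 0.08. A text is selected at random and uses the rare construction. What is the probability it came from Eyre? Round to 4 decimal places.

0.2207

Prior × likelihood for each hypothesis:
  Frost: 0.2 × 0.132 = 0.0264
  Eyre: 0.115 × 0.2 = 0.023
  Bell: 0.685 × 0.08 = 0.0548
Total = 0.1042.
P(Eyre | evidence) = 0.023 / 0.1042 ≈ 0.2207.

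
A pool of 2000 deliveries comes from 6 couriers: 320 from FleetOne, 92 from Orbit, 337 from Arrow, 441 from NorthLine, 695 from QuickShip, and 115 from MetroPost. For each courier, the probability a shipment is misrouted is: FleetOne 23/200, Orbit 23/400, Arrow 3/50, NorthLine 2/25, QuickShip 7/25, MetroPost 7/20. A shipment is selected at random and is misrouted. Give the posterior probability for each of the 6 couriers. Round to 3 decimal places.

Prior × likelihood for each hypothesis:
  FleetOne: 0.16 × 0.115 = 0.0184
  Orbit: 0.046 × 0.0575 = 0.002645
  Arrow: 0.1685 × 0.06 = 0.01011
  NorthLine: 0.2205 × 0.08 = 0.01764
  QuickShip: 0.3475 × 0.28 = 0.0973
  MetroPost: 0.0575 × 0.35 = 0.020125
Total = 0.16622.
P(FleetOne | misrouted) = 0.0184/0.16622 ≈ 0.111
P(Orbit | misrouted) = 0.002645/0.16622 ≈ 0.016
P(Arrow | misrouted) = 0.01011/0.16622 ≈ 0.061
P(NorthLine | misrouted) = 0.01764/0.16622 ≈ 0.106
P(QuickShip | misrouted) = 0.0973/0.16622 ≈ 0.585
P(MetroPost | misrouted) = 0.020125/0.16622 ≈ 0.121

FleetOne 0.111, Orbit 0.016, Arrow 0.061, NorthLine 0.106, QuickShip 0.585, MetroPost 0.121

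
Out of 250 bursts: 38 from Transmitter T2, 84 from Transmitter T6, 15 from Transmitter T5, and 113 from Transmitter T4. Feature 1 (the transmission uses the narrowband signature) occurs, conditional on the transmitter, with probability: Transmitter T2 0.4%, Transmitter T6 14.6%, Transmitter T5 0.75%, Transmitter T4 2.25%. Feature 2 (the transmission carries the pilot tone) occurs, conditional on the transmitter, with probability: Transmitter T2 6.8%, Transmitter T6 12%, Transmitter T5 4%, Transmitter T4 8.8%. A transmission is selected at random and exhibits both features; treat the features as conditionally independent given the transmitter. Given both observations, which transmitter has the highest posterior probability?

Transmitter T6

Unnormalized posteriors (prior × likelihood):
  Transmitter T2: 0.152 × 0.004 × 0.068 = 0.000041344
  Transmitter T6: 0.336 × 0.146 × 0.12 = 0.00588672
  Transmitter T5: 0.06 × 0.0075 × 0.04 = 0.000018
  Transmitter T4: 0.452 × 0.0225 × 0.088 = 0.00089496
Normalizing constant = 0.006841024.
Largest term belongs to Transmitter T6, so Transmitter T6 is most probable.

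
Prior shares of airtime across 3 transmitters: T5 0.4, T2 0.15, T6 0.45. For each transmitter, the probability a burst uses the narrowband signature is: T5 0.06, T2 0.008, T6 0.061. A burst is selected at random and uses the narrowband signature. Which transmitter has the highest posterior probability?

T6

Prior × likelihood for each hypothesis:
  T5: 0.4 × 0.06 = 0.024
  T2: 0.15 × 0.008 = 0.0012
  T6: 0.45 × 0.061 = 0.02745
Sum = 0.05265.
Largest term belongs to T6, so T6 is most probable.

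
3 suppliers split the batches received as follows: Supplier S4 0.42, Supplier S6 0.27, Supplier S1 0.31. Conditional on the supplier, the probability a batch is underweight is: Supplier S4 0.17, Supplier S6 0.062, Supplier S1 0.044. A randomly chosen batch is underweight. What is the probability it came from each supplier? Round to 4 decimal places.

Supplier S4 0.7015, Supplier S6 0.1645, Supplier S1 0.1340

Prior × likelihood for each hypothesis:
  Supplier S4: 0.42 × 0.17 = 0.0714
  Supplier S6: 0.27 × 0.062 = 0.01674
  Supplier S1: 0.31 × 0.044 = 0.01364
Sum = 0.10178.
P(Supplier S4 | underweight) = 0.0714/0.10178 ≈ 0.7015
P(Supplier S6 | underweight) = 0.01674/0.10178 ≈ 0.1645
P(Supplier S1 | underweight) = 0.01364/0.10178 ≈ 0.1340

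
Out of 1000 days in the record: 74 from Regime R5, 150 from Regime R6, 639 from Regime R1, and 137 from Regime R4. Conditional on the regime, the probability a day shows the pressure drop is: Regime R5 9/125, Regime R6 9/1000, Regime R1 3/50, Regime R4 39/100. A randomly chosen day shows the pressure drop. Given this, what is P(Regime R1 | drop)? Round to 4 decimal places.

0.3894

Unnormalized posteriors (prior × likelihood):
  Regime R5: 0.074 × 0.072 = 0.005328
  Regime R6: 0.15 × 0.009 = 0.00135
  Regime R1: 0.639 × 0.06 = 0.03834
  Regime R4: 0.137 × 0.39 = 0.05343
Total = 0.098448.
P(Regime R1 | evidence) = 0.03834 / 0.098448 ≈ 0.3894.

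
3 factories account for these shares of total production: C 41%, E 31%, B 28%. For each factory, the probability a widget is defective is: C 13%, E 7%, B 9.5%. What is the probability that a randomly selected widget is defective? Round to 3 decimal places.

0.102

By Bayes' rule, posterior ∝ prior × likelihood:
  C: 0.41 × 0.13 = 0.0533
  E: 0.31 × 0.07 = 0.0217
  B: 0.28 × 0.095 = 0.0266
P(defective) = 0.0533 + 0.0217 + 0.0266 = 0.1016 → 0.102.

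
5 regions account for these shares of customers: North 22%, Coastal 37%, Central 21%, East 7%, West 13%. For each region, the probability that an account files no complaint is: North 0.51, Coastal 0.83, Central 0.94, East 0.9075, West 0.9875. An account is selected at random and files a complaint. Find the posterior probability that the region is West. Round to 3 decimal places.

Taking complements, P(complaint | each) = North 0.49, Coastal 0.17, Central 0.06, East 0.0925, West 0.0125.
Prior × likelihood for each hypothesis:
  North: 0.22 × 0.49 = 0.1078
  Coastal: 0.37 × 0.17 = 0.0629
  Central: 0.21 × 0.06 = 0.0126
  East: 0.07 × 0.0925 = 0.006475
  West: 0.13 × 0.0125 = 0.001625
Total = 0.1914.
P(West | evidence) = 0.001625 / 0.1914 ≈ 0.008.

0.008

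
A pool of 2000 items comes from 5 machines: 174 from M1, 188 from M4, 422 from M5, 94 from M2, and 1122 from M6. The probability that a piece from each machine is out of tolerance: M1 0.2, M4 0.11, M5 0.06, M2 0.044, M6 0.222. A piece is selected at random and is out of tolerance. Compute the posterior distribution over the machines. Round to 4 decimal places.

M1 0.1042, M4 0.0619, M5 0.0758, M2 0.0124, M6 0.7457

By Bayes' rule, posterior ∝ prior × likelihood:
  M1: 0.087 × 0.2 = 0.0174
  M4: 0.094 × 0.11 = 0.01034
  M5: 0.211 × 0.06 = 0.01266
  M2: 0.047 × 0.044 = 0.002068
  M6: 0.561 × 0.222 = 0.124542
Total = 0.16701.
P(M1 | oversize) = 0.0174/0.16701 ≈ 0.1042
P(M4 | oversize) = 0.01034/0.16701 ≈ 0.0619
P(M5 | oversize) = 0.01266/0.16701 ≈ 0.0758
P(M2 | oversize) = 0.002068/0.16701 ≈ 0.0124
P(M6 | oversize) = 0.124542/0.16701 ≈ 0.7457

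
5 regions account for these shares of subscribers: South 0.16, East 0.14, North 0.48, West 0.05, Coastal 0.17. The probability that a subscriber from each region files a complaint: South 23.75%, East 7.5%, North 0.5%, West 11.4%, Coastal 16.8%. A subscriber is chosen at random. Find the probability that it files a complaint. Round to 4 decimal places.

0.0852

By Bayes' rule, posterior ∝ prior × likelihood:
  South: 0.16 × 0.2375 = 0.038
  East: 0.14 × 0.075 = 0.0105
  North: 0.48 × 0.005 = 0.0024
  West: 0.05 × 0.114 = 0.0057
  Coastal: 0.17 × 0.168 = 0.02856
P(complaint) = 0.038 + 0.0105 + 0.0024 + 0.0057 + 0.02856 = 0.08516 → 0.0852.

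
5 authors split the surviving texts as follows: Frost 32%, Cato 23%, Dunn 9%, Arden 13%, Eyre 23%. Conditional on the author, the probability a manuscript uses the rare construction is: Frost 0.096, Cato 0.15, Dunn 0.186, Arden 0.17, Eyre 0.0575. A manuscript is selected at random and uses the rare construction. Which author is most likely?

Cato

By Bayes' rule, posterior ∝ prior × likelihood:
  Frost: 0.32 × 0.096 = 0.03072
  Cato: 0.23 × 0.15 = 0.0345
  Dunn: 0.09 × 0.186 = 0.01674
  Arden: 0.13 × 0.17 = 0.0221
  Eyre: 0.23 × 0.0575 = 0.013225
Normalizing constant = 0.117285.
Largest term belongs to Cato, so Cato is most probable.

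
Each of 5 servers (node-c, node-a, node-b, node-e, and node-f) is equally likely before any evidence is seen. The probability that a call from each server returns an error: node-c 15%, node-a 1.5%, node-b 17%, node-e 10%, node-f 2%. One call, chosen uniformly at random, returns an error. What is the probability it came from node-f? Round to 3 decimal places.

Since the prior is uniform, the posterior is proportional to the likelihood:
  node-c: 0.15
  node-a: 0.015
  node-b: 0.17
  node-e: 0.1
  node-f: 0.02
Sum = 0.455.
P(node-f | evidence) = 0.02 / 0.455 ≈ 0.044.

0.044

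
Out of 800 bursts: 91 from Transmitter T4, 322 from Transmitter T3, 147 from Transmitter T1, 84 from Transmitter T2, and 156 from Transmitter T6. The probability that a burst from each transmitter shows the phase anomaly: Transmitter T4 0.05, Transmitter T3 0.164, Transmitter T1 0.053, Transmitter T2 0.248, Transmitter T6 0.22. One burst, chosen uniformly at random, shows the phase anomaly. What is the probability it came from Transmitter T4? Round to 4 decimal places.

0.0378

Compute prior × likelihood for every hypothesis:
  Transmitter T4: 0.11375 × 0.05 = 0.0056875
  Transmitter T3: 0.4025 × 0.164 = 0.06601
  Transmitter T1: 0.18375 × 0.053 = 0.00973875
  Transmitter T2: 0.105 × 0.248 = 0.02604
  Transmitter T6: 0.195 × 0.22 = 0.0429
Sum = 0.15037625.
P(Transmitter T4 | evidence) = 0.0056875 / 0.15037625 ≈ 0.0378.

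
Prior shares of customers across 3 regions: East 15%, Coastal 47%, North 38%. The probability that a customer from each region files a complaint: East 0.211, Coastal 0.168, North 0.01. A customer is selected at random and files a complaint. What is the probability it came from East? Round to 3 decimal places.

0.277

Unnormalized posteriors (prior × likelihood):
  East: 0.15 × 0.211 = 0.03165
  Coastal: 0.47 × 0.168 = 0.07896
  North: 0.38 × 0.01 = 0.0038
Normalizing constant = 0.11441.
P(East | evidence) = 0.03165 / 0.11441 ≈ 0.277.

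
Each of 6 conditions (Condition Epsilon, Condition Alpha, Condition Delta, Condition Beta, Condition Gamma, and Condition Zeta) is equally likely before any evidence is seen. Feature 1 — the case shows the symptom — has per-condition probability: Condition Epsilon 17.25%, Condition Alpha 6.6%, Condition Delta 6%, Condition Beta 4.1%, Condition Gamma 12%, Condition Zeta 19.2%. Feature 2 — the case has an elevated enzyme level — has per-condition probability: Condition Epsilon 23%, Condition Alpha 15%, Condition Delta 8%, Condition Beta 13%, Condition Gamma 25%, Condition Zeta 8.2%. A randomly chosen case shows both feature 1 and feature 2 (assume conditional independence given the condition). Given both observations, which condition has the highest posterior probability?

Condition Epsilon

Since the prior is uniform, the posterior is proportional to the likelihood:
  Condition Epsilon: 0.1725 × 0.23 = 0.039675
  Condition Alpha: 0.066 × 0.15 = 0.0099
  Condition Delta: 0.06 × 0.08 = 0.0048
  Condition Beta: 0.041 × 0.13 = 0.00533
  Condition Gamma: 0.12 × 0.25 = 0.03
  Condition Zeta: 0.192 × 0.082 = 0.015744
Total = 0.105449.
Largest term belongs to Condition Epsilon, so Condition Epsilon is most probable.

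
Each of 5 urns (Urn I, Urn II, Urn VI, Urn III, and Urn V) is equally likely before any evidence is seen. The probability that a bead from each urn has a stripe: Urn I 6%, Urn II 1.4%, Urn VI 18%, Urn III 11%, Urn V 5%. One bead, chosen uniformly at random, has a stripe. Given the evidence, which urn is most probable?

With a uniform prior (1/5 each), posterior ∝ likelihood:
  Urn I: 0.06
  Urn II: 0.014
  Urn VI: 0.18
  Urn III: 0.11
  Urn V: 0.05
Total = 0.414.
Largest term belongs to Urn VI, so Urn VI is most probable.

Urn VI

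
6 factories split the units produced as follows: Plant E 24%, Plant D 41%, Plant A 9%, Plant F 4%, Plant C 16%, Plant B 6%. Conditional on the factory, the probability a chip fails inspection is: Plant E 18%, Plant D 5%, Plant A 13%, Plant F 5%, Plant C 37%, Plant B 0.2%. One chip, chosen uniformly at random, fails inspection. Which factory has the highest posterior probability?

Compute prior × likelihood for every hypothesis:
  Plant E: 0.24 × 0.18 = 0.0432
  Plant D: 0.41 × 0.05 = 0.0205
  Plant A: 0.09 × 0.13 = 0.0117
  Plant F: 0.04 × 0.05 = 0.002
  Plant C: 0.16 × 0.37 = 0.0592
  Plant B: 0.06 × 0.002 = 0.00012
Total = 0.13672.
Largest term belongs to Plant C, so Plant C is most probable.

Plant C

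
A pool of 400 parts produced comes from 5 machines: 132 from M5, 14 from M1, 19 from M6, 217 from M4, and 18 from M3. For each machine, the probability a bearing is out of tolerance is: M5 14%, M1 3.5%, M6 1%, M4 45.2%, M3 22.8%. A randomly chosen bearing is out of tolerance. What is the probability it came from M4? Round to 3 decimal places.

Unnormalized posteriors (prior × likelihood):
  M5: 0.33 × 0.14 = 0.0462
  M1: 0.035 × 0.035 = 0.001225
  M6: 0.0475 × 0.01 = 0.000475
  M4: 0.5425 × 0.452 = 0.24521
  M3: 0.045 × 0.228 = 0.01026
Total = 0.30337.
P(M4 | evidence) = 0.24521 / 0.30337 ≈ 0.808.

0.808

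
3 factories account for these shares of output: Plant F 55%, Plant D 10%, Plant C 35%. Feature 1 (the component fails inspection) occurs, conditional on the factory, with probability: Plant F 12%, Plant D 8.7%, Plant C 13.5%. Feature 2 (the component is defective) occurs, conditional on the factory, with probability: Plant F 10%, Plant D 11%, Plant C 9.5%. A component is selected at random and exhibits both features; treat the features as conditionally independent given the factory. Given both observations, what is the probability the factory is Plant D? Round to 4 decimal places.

0.0794

By Bayes' rule, posterior ∝ prior × likelihood:
  Plant F: 0.55 × 0.12 × 0.1 = 0.0066
  Plant D: 0.1 × 0.087 × 0.11 = 0.000957
  Plant C: 0.35 × 0.135 × 0.095 = 0.00448875
Sum = 0.01204575.
P(Plant D | evidence) = 0.000957 / 0.01204575 ≈ 0.0794.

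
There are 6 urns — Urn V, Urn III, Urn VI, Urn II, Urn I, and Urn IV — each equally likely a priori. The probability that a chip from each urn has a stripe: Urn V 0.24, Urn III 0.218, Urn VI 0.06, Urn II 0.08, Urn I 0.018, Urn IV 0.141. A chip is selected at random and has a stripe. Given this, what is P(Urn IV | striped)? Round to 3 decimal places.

With a uniform prior (1/6 each), posterior ∝ likelihood:
  Urn V: 0.24
  Urn III: 0.218
  Urn VI: 0.06
  Urn II: 0.08
  Urn I: 0.018
  Urn IV: 0.141
Normalizing constant = 0.757.
P(Urn IV | evidence) = 0.141 / 0.757 ≈ 0.186.

0.186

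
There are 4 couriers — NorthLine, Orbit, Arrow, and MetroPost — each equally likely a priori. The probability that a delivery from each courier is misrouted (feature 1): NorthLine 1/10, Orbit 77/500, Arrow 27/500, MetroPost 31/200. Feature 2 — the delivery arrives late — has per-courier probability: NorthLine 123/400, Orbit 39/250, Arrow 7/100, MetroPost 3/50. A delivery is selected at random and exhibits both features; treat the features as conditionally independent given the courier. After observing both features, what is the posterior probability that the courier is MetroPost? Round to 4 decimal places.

0.1371

With a uniform prior (1/4 each), posterior ∝ likelihood:
  NorthLine: 0.1 × 0.3075 = 0.03075
  Orbit: 0.154 × 0.156 = 0.024024
  Arrow: 0.054 × 0.07 = 0.00378
  MetroPost: 0.155 × 0.06 = 0.0093
Sum = 0.067854.
P(MetroPost | evidence) = 0.0093 / 0.067854 ≈ 0.1371.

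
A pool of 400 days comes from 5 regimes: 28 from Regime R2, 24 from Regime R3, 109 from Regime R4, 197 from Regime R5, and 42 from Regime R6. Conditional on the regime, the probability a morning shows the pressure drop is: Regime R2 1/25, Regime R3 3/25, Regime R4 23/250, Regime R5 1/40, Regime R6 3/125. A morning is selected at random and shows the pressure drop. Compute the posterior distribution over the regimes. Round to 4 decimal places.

Regime R2 0.0561, Regime R3 0.1443, Regime R4 0.5024, Regime R5 0.2467, Regime R6 0.0505

Compute prior × likelihood for every hypothesis:
  Regime R2: 0.07 × 0.04 = 0.0028
  Regime R3: 0.06 × 0.12 = 0.0072
  Regime R4: 0.2725 × 0.092 = 0.02507
  Regime R5: 0.4925 × 0.025 = 0.0123125
  Regime R6: 0.105 × 0.024 = 0.00252
Total = 0.0499025.
P(Regime R2 | drop) = 0.0028/0.0499025 ≈ 0.0561
P(Regime R3 | drop) = 0.0072/0.0499025 ≈ 0.1443
P(Regime R4 | drop) = 0.02507/0.0499025 ≈ 0.5024
P(Regime R5 | drop) = 0.0123125/0.0499025 ≈ 0.2467
P(Regime R6 | drop) = 0.00252/0.0499025 ≈ 0.0505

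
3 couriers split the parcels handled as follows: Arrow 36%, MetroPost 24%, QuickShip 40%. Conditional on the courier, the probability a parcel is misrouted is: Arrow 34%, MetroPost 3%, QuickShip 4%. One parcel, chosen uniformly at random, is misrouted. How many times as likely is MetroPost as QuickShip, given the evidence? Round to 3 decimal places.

0.450

By Bayes' rule, posterior ∝ prior × likelihood:
  Arrow: 0.36 × 0.34 = 0.1224
  MetroPost: 0.24 × 0.03 = 0.0072
  QuickShip: 0.4 × 0.04 = 0.016
Total = 0.1456.
The ratio is 0.0072 / 0.016 (the normalizer cancels) = 0.450.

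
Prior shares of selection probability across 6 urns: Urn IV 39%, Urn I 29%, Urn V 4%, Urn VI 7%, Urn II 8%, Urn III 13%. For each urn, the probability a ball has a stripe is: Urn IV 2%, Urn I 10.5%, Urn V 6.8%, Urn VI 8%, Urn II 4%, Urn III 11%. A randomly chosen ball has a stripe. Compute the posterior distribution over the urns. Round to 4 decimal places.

Urn IV 0.1217, Urn I 0.4753, Urn V 0.0425, Urn VI 0.0874, Urn II 0.0499, Urn III 0.2232

By Bayes' rule, posterior ∝ prior × likelihood:
  Urn IV: 0.39 × 0.02 = 0.0078
  Urn I: 0.29 × 0.105 = 0.03045
  Urn V: 0.04 × 0.068 = 0.00272
  Urn VI: 0.07 × 0.08 = 0.0056
  Urn II: 0.08 × 0.04 = 0.0032
  Urn III: 0.13 × 0.11 = 0.0143
Total = 0.06407.
P(Urn IV | striped) = 0.0078/0.06407 ≈ 0.1217
P(Urn I | striped) = 0.03045/0.06407 ≈ 0.4753
P(Urn V | striped) = 0.00272/0.06407 ≈ 0.0425
P(Urn VI | striped) = 0.0056/0.06407 ≈ 0.0874
P(Urn II | striped) = 0.0032/0.06407 ≈ 0.0499
P(Urn III | striped) = 0.0143/0.06407 ≈ 0.2232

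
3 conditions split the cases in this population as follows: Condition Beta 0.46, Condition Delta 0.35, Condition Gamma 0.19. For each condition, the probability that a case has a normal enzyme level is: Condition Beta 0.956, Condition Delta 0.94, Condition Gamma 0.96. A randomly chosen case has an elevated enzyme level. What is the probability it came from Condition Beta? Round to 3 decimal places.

0.414

Taking complements, P(elevated | each) = Condition Beta 0.044, Condition Delta 0.06, Condition Gamma 0.04.
By Bayes' rule, posterior ∝ prior × likelihood:
  Condition Beta: 0.46 × 0.044 = 0.02024
  Condition Delta: 0.35 × 0.06 = 0.021
  Condition Gamma: 0.19 × 0.04 = 0.0076
Total = 0.04884.
P(Condition Beta | evidence) = 0.02024 / 0.04884 ≈ 0.414.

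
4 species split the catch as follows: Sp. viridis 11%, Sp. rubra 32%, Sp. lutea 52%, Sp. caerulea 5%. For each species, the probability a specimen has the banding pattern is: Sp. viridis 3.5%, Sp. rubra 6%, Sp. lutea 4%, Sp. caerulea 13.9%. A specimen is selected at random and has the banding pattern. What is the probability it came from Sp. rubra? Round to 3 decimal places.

0.378

By Bayes' rule, posterior ∝ prior × likelihood:
  Sp. viridis: 0.11 × 0.035 = 0.00385
  Sp. rubra: 0.32 × 0.06 = 0.0192
  Sp. lutea: 0.52 × 0.04 = 0.0208
  Sp. caerulea: 0.05 × 0.139 = 0.00695
Sum = 0.0508.
P(Sp. rubra | evidence) = 0.0192 / 0.0508 ≈ 0.378.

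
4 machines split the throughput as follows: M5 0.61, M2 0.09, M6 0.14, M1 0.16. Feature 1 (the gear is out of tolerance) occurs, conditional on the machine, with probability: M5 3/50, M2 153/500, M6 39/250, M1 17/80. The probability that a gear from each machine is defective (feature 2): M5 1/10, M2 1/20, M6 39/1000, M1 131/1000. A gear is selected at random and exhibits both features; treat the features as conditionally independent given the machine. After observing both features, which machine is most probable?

M1

Prior × likelihood for each hypothesis:
  M5: 0.61 × 0.06 × 0.1 = 0.00366
  M2: 0.09 × 0.306 × 0.05 = 0.001377
  M6: 0.14 × 0.156 × 0.039 = 0.00085176
  M1: 0.16 × 0.2125 × 0.131 = 0.004454
Total = 0.01034276.
Largest term belongs to M1, so M1 is most probable.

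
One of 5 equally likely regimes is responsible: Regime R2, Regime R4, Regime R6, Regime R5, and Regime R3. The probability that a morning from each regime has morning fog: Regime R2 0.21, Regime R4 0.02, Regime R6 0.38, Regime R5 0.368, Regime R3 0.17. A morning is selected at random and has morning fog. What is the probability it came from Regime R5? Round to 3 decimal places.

With a uniform prior (1/5 each), posterior ∝ likelihood:
  Regime R2: 0.21
  Regime R4: 0.02
  Regime R6: 0.38
  Regime R5: 0.368
  Regime R3: 0.17
Sum = 1.148.
P(Regime R5 | evidence) = 0.368 / 1.148 ≈ 0.321.

0.321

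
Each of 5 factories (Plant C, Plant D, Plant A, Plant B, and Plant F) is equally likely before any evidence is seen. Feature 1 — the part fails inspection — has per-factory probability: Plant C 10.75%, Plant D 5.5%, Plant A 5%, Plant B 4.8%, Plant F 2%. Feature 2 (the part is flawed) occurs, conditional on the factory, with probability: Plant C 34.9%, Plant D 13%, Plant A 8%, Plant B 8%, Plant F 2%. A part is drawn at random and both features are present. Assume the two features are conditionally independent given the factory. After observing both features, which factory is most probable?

Plant C

With a uniform prior (1/5 each), posterior ∝ likelihood:
  Plant C: 0.1075 × 0.349 = 0.0375175
  Plant D: 0.055 × 0.13 = 0.00715
  Plant A: 0.05 × 0.08 = 0.004
  Plant B: 0.048 × 0.08 = 0.00384
  Plant F: 0.02 × 0.02 = 0.0004
Sum = 0.0529075.
Largest term belongs to Plant C, so Plant C is most probable.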